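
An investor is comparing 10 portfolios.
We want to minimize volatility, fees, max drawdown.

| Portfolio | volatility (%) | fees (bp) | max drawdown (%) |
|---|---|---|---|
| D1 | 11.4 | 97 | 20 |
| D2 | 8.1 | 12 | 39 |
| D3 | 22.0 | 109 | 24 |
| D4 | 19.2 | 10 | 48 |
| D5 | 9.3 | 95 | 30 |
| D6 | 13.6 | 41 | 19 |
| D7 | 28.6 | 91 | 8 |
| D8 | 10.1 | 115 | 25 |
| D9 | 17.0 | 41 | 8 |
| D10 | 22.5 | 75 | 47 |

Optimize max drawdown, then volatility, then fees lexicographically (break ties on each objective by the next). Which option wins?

D9

First minimize max drawdown: best is 8, kept {D7, D9}.
Then minimize volatility: best is 17.0, kept {D9}.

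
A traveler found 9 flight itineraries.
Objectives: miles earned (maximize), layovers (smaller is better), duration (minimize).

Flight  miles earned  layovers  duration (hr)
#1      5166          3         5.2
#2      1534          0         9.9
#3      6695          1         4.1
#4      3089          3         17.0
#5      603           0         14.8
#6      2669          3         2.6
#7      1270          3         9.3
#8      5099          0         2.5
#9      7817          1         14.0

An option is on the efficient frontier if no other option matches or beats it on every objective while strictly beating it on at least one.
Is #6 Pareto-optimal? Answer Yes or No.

No

#8 vs #6: miles earned 5099≥2669, layovers 0≤3, duration 2.5≤2.6 — #8 is at least as good on every objective and strictly better on at least one, so #8 dominates #6.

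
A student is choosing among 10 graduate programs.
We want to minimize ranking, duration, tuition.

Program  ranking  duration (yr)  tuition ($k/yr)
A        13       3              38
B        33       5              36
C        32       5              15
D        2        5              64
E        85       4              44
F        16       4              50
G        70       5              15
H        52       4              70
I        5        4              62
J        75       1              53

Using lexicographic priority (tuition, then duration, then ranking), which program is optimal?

C

First minimize tuition: best is 15, kept {C, G}.
Then minimize duration: best is 5, kept {C, G}.
Then minimize ranking: best is 32, kept {C}.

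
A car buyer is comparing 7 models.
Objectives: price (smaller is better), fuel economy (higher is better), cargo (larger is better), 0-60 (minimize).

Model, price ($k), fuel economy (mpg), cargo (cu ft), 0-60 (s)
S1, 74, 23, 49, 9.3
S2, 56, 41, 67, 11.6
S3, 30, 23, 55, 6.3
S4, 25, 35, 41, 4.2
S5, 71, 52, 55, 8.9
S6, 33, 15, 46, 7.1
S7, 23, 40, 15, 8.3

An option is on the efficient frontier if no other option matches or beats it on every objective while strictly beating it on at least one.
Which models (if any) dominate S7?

S1: worse on price (74 vs 23).
S2: worse on price (56 vs 23).
S3: worse on price (30 vs 23).
S4: worse on price (25 vs 23).
S5: worse on price (71 vs 23).
S6: worse on price (33 vs 23).
No option dominates S7.

none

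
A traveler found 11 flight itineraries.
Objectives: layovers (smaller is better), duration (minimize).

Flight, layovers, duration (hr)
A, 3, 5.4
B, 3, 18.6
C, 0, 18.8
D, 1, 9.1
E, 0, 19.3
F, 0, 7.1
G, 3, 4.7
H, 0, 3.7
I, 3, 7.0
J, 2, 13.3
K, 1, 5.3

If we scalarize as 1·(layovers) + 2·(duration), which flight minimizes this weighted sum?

A: 1·3 + 2·5.4 = 13.8
B: 1·3 + 2·18.6 = 40.2
C: 1·0 + 2·18.8 = 37.6
D: 1·1 + 2·9.1 = 19.2
E: 1·0 + 2·19.3 = 38.6
F: 1·0 + 2·7.1 = 14.2
G: 1·3 + 2·4.7 = 12.4
H: 1·0 + 2·3.7 = 7.4
I: 1·3 + 2·7.0 = 17.0
J: 1·2 + 2·13.3 = 28.6
K: 1·1 + 2·5.3 = 11.6
Lowest: H at 7.4.

H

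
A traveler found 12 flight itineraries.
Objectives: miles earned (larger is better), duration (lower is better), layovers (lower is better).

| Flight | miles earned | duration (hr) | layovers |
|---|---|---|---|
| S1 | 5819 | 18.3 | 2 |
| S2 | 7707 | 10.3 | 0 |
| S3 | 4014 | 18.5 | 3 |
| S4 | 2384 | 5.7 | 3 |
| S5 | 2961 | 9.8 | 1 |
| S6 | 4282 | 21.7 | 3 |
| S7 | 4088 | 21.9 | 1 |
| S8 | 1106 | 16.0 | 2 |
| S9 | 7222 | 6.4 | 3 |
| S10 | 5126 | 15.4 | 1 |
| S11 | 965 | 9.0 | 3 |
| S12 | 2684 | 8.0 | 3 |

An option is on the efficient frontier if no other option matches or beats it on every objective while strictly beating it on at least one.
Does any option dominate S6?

S1 vs S6: miles earned 5819≥4282, duration 18.3≤21.7, layovers 2≤3 — S1 is at least as good on every objective and strictly better on at least one, so S1 dominates S6.

Yes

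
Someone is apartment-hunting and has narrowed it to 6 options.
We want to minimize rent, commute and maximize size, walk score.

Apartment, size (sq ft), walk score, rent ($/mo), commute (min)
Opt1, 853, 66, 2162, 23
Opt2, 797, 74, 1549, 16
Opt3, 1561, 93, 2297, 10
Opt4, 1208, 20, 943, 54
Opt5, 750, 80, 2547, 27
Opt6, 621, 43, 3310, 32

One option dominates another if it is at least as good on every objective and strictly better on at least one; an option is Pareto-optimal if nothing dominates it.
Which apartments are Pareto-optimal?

Opt1: not dominated.
Opt2: not dominated.
Opt3: not dominated (best size).
Opt4: not dominated (best rent).
Opt5: dominated by Opt3 (size 1561≥750, walk score 93≥80, rent 2297≤2547, commute 10≤27).
Opt6: dominated by Opt1 (size 853≥621, walk score 66≥43, rent 2162≤3310, commute 23≤32).

Opt1, Opt2, Opt3, Opt4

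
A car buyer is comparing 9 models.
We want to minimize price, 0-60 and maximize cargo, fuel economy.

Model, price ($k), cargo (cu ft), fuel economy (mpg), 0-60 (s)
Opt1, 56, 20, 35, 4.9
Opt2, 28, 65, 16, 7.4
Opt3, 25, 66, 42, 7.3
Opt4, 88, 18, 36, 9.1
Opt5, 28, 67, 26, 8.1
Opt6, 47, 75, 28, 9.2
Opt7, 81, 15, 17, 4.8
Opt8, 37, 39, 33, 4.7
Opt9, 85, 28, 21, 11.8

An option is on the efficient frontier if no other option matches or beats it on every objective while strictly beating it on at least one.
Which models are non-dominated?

Opt1, Opt3, Opt5, Opt6, Opt8

Opt1: not dominated.
Opt2: dominated by Opt3 (price 25≤28, cargo 66≥65, fuel economy 42≥16, 0-60 7.3≤7.4).
Opt3: not dominated (best price).
Opt4: dominated by Opt3 (price 25≤88, cargo 66≥18, fuel economy 42≥36, 0-60 7.3≤9.1).
Opt5: not dominated.
Opt6: not dominated (best cargo).
Opt7: dominated by Opt8 (price 37≤81, cargo 39≥15, fuel economy 33≥17, 0-60 4.7≤4.8).
Opt8: not dominated (best 0-60).
Opt9: dominated by Opt3 (price 25≤85, cargo 66≥28, fuel economy 42≥21, 0-60 7.3≤11.8).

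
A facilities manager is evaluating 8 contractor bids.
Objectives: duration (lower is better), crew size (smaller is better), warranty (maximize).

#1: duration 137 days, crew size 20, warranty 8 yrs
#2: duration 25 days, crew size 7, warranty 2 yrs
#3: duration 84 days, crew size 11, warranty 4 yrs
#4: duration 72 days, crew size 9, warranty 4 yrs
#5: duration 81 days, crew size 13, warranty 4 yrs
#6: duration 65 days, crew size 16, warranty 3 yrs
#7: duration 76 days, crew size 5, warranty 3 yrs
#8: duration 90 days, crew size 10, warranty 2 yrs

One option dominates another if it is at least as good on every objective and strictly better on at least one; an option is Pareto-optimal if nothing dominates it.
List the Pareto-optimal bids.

#1: not dominated (best warranty).
#2: not dominated (best duration).
#3: dominated by #4 (duration 72≤84, crew size 9≤11, warranty 4≥4).
#4: not dominated.
#5: dominated by #4 (duration 72≤81, crew size 9≤13, warranty 4≥4).
#6: not dominated.
#7: not dominated (best crew size).
#8: dominated by #2 (duration 25≤90, crew size 7≤10, warranty 2≥2).

#1, #2, #4, #6, #7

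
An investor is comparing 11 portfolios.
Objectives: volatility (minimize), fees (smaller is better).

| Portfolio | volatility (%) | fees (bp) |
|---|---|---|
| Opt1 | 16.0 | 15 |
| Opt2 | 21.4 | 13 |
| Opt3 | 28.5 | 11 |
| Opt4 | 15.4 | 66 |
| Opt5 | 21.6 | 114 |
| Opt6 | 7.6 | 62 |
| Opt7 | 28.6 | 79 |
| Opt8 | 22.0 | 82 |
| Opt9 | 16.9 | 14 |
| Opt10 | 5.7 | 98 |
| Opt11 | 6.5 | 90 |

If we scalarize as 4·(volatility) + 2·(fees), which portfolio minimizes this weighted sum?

Opt1

Opt1: 4·16.0 + 2·15 = 94.0
Opt2: 4·21.4 + 2·13 = 111.6
Opt3: 4·28.5 + 2·11 = 136.0
Opt4: 4·15.4 + 2·66 = 193.6
Opt5: 4·21.6 + 2·114 = 314.4
Opt6: 4·7.6 + 2·62 = 154.4
Opt7: 4·28.6 + 2·79 = 272.4
Opt8: 4·22.0 + 2·82 = 252.0
Opt9: 4·16.9 + 2·14 = 95.6
Opt10: 4·5.7 + 2·98 = 218.8
Opt11: 4·6.5 + 2·90 = 206.0
Lowest: Opt1 at 94.0.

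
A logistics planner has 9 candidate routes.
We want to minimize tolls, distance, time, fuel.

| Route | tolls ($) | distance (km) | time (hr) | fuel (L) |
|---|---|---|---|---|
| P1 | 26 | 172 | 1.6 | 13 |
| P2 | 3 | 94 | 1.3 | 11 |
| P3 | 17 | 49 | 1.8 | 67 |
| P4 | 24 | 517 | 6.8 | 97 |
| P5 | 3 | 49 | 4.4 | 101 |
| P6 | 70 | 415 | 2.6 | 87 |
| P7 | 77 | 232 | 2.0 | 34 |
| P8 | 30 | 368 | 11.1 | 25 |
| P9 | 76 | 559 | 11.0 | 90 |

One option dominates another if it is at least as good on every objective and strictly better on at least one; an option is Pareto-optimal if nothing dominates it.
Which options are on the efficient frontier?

P1: dominated by P2 (tolls 3≤26, distance 94≤172, time 1.3≤1.6, fuel 11≤13).
P2: not dominated (best time).
P3: not dominated.
P4: dominated by P2 (tolls 3≤24, distance 94≤517, time 1.3≤6.8, fuel 11≤97).
P5: not dominated.
P6: dominated by P1 (tolls 26≤70, distance 172≤415, time 1.6≤2.6, fuel 13≤87).
P7: dominated by P1 (tolls 26≤77, distance 172≤232, time 1.6≤2.0, fuel 13≤34).
P8: dominated by P1 (tolls 26≤30, distance 172≤368, time 1.6≤11.1, fuel 13≤25).
P9: dominated by P1 (tolls 26≤76, distance 172≤559, time 1.6≤11.0, fuel 13≤90).

P2, P3, P5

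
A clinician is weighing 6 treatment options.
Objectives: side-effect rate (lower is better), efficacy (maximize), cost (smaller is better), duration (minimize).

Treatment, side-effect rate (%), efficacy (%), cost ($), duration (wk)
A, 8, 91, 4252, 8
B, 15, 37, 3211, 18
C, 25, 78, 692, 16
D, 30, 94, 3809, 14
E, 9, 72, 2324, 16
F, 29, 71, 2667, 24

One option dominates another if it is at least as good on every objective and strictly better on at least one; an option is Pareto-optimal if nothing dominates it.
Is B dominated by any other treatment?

E vs B: side-effect rate 9≤15, efficacy 72≥37, cost 2324≤3211, duration 16≤18 — E is at least as good on every objective and strictly better on at least one, so E dominates B.

Yes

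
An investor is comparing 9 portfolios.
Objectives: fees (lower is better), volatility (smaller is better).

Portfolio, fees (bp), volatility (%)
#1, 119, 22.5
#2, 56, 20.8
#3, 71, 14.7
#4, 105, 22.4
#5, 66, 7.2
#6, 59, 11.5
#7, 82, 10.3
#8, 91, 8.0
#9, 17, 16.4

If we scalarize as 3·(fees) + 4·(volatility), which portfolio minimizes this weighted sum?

#9

#1: 3·119 + 4·22.5 = 447.0
#2: 3·56 + 4·20.8 = 251.2
#3: 3·71 + 4·14.7 = 271.8
#4: 3·105 + 4·22.4 = 404.6
#5: 3·66 + 4·7.2 = 226.8
#6: 3·59 + 4·11.5 = 223.0
#7: 3·82 + 4·10.3 = 287.2
#8: 3·91 + 4·8.0 = 305.0
#9: 3·17 + 4·16.4 = 116.6
Lowest: #9 at 116.6.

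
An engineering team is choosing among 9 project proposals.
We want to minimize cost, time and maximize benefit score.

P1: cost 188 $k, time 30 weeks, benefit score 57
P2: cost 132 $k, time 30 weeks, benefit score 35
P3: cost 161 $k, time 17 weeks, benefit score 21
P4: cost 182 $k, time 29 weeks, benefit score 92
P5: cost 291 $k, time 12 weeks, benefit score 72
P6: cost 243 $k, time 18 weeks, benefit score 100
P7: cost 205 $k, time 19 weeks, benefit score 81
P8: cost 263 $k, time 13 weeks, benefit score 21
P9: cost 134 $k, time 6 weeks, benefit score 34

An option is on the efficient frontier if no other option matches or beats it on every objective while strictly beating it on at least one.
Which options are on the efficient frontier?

P2, P4, P5, P6, P7, P9

P1: dominated by P4 (cost 182≤188, time 29≤30, benefit score 92≥57).
P2: not dominated (best cost).
P3: dominated by P9 (cost 134≤161, time 6≤17, benefit score 34≥21).
P4: not dominated.
P5: not dominated.
P6: not dominated (best benefit score).
P7: not dominated.
P8: dominated by P9 (cost 134≤263, time 6≤13, benefit score 34≥21).
P9: not dominated (best time).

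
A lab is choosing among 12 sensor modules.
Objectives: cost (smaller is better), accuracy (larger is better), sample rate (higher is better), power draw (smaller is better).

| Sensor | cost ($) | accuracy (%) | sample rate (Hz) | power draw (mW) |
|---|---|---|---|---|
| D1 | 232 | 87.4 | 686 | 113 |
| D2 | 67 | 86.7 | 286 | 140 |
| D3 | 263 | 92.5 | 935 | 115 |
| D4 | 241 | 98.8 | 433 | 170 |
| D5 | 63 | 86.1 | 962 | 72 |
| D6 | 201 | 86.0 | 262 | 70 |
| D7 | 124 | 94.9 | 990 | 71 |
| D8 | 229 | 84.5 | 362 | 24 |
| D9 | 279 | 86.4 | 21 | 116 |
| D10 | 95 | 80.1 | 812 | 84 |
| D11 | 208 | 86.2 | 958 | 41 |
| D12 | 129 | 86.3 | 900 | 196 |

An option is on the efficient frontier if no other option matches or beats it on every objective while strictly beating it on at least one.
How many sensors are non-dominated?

7

D1: dominated by D7 (cost 124≤232, accuracy 94.9≥87.4, sample rate 990≥686, power draw 71≤113).
D2: not dominated.
D3: dominated by D7 (cost 124≤263, accuracy 94.9≥92.5, sample rate 990≥935, power draw 71≤115).
D4: not dominated (best accuracy).
D5: not dominated (best cost).
D6: not dominated.
D7: not dominated (best sample rate).
D8: not dominated (best power draw).
D9: dominated by D1 (cost 232≤279, accuracy 87.4≥86.4, sample rate 686≥21, power draw 113≤116).
D10: dominated by D5 (cost 63≤95, accuracy 86.1≥80.1, sample rate 962≥812, power draw 72≤84).
D11: not dominated.
D12: dominated by D7 (cost 124≤129, accuracy 94.9≥86.3, sample rate 990≥900, power draw 71≤196).
Pareto-optimal: D2, D4, D5, D6, D7, D8, D11 → 7.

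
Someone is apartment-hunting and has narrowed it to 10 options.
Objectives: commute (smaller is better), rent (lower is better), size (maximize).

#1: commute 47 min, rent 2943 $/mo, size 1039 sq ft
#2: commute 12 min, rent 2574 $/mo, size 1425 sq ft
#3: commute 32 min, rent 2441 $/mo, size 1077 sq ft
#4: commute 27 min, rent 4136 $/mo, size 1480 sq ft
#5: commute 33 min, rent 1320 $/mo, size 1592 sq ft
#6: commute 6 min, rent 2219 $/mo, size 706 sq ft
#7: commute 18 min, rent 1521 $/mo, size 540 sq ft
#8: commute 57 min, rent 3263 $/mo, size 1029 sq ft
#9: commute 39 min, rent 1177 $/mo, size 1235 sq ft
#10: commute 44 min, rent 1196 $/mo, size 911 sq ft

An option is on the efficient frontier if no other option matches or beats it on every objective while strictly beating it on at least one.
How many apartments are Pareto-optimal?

7

#1: dominated by #2 (commute 12≤47, rent 2574≤2943, size 1425≥1039).
#2: not dominated.
#3: not dominated.
#4: not dominated.
#5: not dominated (best size).
#6: not dominated (best commute).
#7: not dominated.
#8: dominated by #1 (commute 47≤57, rent 2943≤3263, size 1039≥1029).
#9: not dominated (best rent).
#10: dominated by #9 (commute 39≤44, rent 1177≤1196, size 1235≥911).
Pareto-optimal: #2, #3, #4, #5, #6, #7, #9 → 7.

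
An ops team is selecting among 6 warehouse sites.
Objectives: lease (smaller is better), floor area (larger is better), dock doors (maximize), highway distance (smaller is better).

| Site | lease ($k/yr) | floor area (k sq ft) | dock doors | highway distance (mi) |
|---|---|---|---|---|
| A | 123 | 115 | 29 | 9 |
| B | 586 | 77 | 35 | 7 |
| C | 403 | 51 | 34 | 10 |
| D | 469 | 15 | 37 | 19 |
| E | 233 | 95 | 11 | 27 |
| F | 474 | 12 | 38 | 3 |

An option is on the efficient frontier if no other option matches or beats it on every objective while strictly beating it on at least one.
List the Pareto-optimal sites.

A: not dominated (best lease).
B: not dominated.
C: not dominated.
D: not dominated.
E: dominated by A (lease 123≤233, floor area 115≥95, dock doors 29≥11, highway distance 9≤27).
F: not dominated (best dock doors).

A, B, C, D, F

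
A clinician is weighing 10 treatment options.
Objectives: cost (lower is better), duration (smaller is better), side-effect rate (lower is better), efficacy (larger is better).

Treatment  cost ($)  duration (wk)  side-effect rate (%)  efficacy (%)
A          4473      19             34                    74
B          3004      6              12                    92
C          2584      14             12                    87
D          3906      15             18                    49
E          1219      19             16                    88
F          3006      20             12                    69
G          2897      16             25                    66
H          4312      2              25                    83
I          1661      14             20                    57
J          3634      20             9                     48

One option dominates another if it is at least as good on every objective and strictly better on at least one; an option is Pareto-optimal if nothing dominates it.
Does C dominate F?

C vs F: cost 2584≤3006, duration 14≤20, side-effect rate 12≤12, efficacy 87≥69 — C is at least as good on every objective with at least one strict improvement.

Yes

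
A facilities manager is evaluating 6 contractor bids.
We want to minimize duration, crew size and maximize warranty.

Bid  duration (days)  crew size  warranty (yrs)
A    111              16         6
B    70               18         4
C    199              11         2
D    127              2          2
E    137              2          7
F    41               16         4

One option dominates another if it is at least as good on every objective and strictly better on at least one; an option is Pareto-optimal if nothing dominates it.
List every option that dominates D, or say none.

A: worse on crew size (16 vs 2).
B: worse on crew size (18 vs 2).
C: worse on duration (199 vs 127).
E: worse on duration (137 vs 127).
F: worse on crew size (16 vs 2).
No option dominates D.

none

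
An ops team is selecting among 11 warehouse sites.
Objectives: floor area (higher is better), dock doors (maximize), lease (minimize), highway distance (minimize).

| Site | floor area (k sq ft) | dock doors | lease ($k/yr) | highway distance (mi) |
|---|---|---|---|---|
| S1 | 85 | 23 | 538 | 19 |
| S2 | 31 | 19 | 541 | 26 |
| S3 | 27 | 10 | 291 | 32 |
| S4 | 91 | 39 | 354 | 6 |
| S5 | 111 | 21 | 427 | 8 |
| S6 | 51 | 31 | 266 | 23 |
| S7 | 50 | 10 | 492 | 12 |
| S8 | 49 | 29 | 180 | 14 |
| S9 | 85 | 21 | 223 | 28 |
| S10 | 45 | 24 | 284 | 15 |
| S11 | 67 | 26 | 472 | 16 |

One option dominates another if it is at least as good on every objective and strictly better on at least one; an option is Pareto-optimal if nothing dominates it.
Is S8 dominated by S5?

No

S5 vs S8: S5 is worse on dock doors (21 vs 29), so it does not dominate S8.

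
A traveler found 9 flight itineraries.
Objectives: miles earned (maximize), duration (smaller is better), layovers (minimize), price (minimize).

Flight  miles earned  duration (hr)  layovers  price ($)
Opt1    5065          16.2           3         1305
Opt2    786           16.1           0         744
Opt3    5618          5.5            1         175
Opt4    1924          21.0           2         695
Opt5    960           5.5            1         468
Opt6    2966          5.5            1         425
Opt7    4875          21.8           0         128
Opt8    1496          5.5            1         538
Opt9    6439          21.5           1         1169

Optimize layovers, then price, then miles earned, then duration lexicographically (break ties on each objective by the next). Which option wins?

Opt7

First minimize layovers: best is 0, kept {Opt2, Opt7}.
Then minimize price: best is 128, kept {Opt7}.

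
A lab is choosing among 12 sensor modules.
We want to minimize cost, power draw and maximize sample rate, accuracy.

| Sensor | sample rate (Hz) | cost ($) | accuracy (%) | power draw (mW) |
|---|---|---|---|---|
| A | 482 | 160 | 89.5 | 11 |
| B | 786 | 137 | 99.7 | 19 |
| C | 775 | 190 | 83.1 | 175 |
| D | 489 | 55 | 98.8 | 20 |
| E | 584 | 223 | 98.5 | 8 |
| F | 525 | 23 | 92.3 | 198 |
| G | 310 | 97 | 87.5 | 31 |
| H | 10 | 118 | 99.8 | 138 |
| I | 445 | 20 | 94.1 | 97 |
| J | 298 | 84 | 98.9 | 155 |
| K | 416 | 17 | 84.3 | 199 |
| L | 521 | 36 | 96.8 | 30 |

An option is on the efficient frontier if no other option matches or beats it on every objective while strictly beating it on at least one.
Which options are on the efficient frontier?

A: not dominated.
B: not dominated (best sample rate).
C: dominated by B (sample rate 786≥775, cost 137≤190, accuracy 99.7≥83.1, power draw 19≤175).
D: not dominated.
E: not dominated (best power draw).
F: not dominated.
G: dominated by D (sample rate 489≥310, cost 55≤97, accuracy 98.8≥87.5, power draw 20≤31).
H: not dominated (best accuracy).
I: not dominated.
J: not dominated.
K: not dominated (best cost).
L: not dominated.

A, B, D, E, F, H, I, J, K, L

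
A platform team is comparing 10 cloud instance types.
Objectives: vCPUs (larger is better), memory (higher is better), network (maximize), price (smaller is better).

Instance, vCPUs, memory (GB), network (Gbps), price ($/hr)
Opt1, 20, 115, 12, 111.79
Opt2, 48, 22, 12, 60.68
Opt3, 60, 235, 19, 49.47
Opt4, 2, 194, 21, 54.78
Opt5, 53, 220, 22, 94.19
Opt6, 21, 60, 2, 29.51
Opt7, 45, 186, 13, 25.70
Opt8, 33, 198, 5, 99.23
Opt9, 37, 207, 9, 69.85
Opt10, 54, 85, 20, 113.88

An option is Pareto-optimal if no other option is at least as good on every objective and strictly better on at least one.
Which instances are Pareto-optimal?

Opt1: dominated by Opt3 (vCPUs 60≥20, memory 235≥115, network 19≥12, price 49.47≤111.79).
Opt2: dominated by Opt3 (vCPUs 60≥48, memory 235≥22, network 19≥12, price 49.47≤60.68).
Opt3: not dominated (best vCPUs).
Opt4: not dominated.
Opt5: not dominated (best network).
Opt6: dominated by Opt7 (vCPUs 45≥21, memory 186≥60, network 13≥2, price 25.70≤29.51).
Opt7: not dominated (best price).
Opt8: dominated by Opt3 (vCPUs 60≥33, memory 235≥198, network 19≥5, price 49.47≤99.23).
Opt9: dominated by Opt3 (vCPUs 60≥37, memory 235≥207, network 19≥9, price 49.47≤69.85).
Opt10: not dominated.

Opt3, Opt4, Opt5, Opt7, Opt10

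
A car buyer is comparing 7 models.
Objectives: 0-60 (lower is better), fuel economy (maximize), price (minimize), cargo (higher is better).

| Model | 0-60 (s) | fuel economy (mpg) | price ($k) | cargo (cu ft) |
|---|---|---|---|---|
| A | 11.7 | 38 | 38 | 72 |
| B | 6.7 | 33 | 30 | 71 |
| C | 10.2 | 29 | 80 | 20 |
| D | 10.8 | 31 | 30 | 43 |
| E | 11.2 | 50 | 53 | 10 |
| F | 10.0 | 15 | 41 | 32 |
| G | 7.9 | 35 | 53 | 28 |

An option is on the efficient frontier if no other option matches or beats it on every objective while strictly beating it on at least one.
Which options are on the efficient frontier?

A: not dominated (best cargo).
B: not dominated (best 0-60).
C: dominated by B (0-60 6.7≤10.2, fuel economy 33≥29, price 30≤80, cargo 71≥20).
D: dominated by B (0-60 6.7≤10.8, fuel economy 33≥31, price 30≤30, cargo 71≥43).
E: not dominated (best fuel economy).
F: dominated by B (0-60 6.7≤10.0, fuel economy 33≥15, price 30≤41, cargo 71≥32).
G: not dominated.

A, B, E, G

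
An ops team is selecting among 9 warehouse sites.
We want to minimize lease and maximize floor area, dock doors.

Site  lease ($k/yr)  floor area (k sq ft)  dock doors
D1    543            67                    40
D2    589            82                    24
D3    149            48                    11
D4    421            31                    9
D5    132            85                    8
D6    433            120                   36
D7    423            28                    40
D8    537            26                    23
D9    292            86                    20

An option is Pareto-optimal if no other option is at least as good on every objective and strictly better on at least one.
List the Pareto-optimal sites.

D1, D3, D5, D6, D7, D9

D1: not dominated.
D2: dominated by D6 (lease 433≤589, floor area 120≥82, dock doors 36≥24).
D3: not dominated.
D4: dominated by D3 (lease 149≤421, floor area 48≥31, dock doors 11≥9).
D5: not dominated (best lease).
D6: not dominated (best floor area).
D7: not dominated.
D8: dominated by D6 (lease 433≤537, floor area 120≥26, dock doors 36≥23).
D9: not dominated.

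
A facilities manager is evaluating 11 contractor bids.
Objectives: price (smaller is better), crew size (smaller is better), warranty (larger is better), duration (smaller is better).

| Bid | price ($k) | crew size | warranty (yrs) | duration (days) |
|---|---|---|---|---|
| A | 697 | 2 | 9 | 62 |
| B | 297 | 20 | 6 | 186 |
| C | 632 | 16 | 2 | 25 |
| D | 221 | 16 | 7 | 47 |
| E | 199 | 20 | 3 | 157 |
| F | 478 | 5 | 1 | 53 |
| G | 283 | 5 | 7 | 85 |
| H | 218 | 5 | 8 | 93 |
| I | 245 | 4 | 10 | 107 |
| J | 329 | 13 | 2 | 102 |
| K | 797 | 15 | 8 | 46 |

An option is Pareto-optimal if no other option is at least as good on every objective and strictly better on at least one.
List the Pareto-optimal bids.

A: not dominated (best crew size).
B: dominated by D (price 221≤297, crew size 16≤20, warranty 7≥6, duration 47≤186).
C: not dominated (best duration).
D: not dominated.
E: not dominated (best price).
F: not dominated.
G: not dominated.
H: not dominated.
I: not dominated (best warranty).
J: dominated by G (price 283≤329, crew size 5≤13, warranty 7≥2, duration 85≤102).
K: not dominated.

A, C, D, E, F, G, H, I, K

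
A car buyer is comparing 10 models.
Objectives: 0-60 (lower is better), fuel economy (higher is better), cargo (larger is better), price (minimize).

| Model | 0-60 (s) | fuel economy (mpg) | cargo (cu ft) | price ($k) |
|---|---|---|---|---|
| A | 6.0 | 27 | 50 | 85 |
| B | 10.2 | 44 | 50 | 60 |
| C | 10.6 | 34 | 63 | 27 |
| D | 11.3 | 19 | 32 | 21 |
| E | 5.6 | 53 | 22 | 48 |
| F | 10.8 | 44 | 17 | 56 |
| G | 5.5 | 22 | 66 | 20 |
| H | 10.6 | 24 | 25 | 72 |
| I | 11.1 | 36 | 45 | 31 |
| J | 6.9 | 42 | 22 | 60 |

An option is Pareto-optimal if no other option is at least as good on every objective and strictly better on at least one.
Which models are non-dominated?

A: not dominated.
B: not dominated.
C: not dominated.
D: dominated by G (0-60 5.5≤11.3, fuel economy 22≥19, cargo 66≥32, price 20≤21).
E: not dominated (best fuel economy).
F: dominated by E (0-60 5.6≤10.8, fuel economy 53≥44, cargo 22≥17, price 48≤56).
G: not dominated (best 0-60).
H: dominated by B (0-60 10.2≤10.6, fuel economy 44≥24, cargo 50≥25, price 60≤72).
I: not dominated.
J: dominated by E (0-60 5.6≤6.9, fuel economy 53≥42, cargo 22≥22, price 48≤60).

A, B, C, E, G, I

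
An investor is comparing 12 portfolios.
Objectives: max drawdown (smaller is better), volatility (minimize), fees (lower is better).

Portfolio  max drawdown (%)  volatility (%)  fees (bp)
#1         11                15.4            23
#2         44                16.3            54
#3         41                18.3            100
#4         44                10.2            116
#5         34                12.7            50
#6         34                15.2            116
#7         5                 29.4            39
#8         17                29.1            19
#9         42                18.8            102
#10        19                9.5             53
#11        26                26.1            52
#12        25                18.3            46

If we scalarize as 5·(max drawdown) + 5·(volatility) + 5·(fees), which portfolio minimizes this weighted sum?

#1

#1: 5·11 + 5·15.4 + 5·23 = 247.0
#2: 5·44 + 5·16.3 + 5·54 = 571.5
#3: 5·41 + 5·18.3 + 5·100 = 796.5
#4: 5·44 + 5·10.2 + 5·116 = 851.0
#5: 5·34 + 5·12.7 + 5·50 = 483.5
#6: 5·34 + 5·15.2 + 5·116 = 826.0
#7: 5·5 + 5·29.4 + 5·39 = 367.0
#8: 5·17 + 5·29.1 + 5·19 = 325.5
#9: 5·42 + 5·18.8 + 5·102 = 814.0
#10: 5·19 + 5·9.5 + 5·53 = 407.5
#11: 5·26 + 5·26.1 + 5·52 = 520.5
#12: 5·25 + 5·18.3 + 5·46 = 446.5
Lowest: #1 at 247.0.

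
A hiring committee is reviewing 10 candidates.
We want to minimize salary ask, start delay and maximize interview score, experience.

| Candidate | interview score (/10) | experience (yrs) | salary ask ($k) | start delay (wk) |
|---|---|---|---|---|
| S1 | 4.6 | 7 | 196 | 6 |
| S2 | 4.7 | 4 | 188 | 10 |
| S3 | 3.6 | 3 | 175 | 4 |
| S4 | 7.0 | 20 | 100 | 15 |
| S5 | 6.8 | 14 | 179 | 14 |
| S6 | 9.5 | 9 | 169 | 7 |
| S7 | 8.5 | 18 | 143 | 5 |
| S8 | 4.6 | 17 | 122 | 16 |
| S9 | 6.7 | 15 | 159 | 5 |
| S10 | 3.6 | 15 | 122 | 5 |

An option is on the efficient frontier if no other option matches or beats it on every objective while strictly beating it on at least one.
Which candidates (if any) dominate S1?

S7: interview score 8.5≥4.6, experience 18≥7, salary ask 143≤196, start delay 5≤6 — dominates S1.
S9: interview score 6.7≥4.6, experience 15≥7, salary ask 159≤196, start delay 5≤6 — dominates S1.
Others (S2, S3, S4, S5, S6, S8, S10) are each worse than S1 on at least one objective.

S7, S9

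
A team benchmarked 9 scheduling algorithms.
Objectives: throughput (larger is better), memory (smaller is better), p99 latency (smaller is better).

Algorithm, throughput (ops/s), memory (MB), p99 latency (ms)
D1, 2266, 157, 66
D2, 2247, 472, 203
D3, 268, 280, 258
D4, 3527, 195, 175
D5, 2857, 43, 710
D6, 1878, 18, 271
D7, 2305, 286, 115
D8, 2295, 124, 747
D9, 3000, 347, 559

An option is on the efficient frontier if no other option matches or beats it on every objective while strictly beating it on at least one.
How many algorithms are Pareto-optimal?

D1: not dominated (best p99 latency).
D2: dominated by D1 (throughput 2266≥2247, memory 157≤472, p99 latency 66≤203).
D3: dominated by D1 (throughput 2266≥268, memory 157≤280, p99 latency 66≤258).
D4: not dominated (best throughput).
D5: not dominated.
D6: not dominated (best memory).
D7: not dominated.
D8: dominated by D5 (throughput 2857≥2295, memory 43≤124, p99 latency 710≤747).
D9: dominated by D4 (throughput 3527≥3000, memory 195≤347, p99 latency 175≤559).
Pareto-optimal: D1, D4, D5, D6, D7 → 5.

5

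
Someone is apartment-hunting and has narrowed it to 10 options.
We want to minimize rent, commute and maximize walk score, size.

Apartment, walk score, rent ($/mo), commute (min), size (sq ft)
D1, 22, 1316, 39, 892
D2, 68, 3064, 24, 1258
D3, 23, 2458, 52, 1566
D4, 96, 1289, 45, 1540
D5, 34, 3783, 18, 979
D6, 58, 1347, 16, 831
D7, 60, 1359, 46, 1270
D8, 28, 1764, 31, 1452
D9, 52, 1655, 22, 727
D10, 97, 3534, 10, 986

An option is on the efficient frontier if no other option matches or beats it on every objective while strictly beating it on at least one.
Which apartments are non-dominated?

D1: not dominated.
D2: not dominated.
D3: not dominated (best size).
D4: not dominated (best rent).
D5: dominated by D10 (walk score 97≥34, rent 3534≤3783, commute 10≤18, size 986≥979).
D6: not dominated.
D7: dominated by D4 (walk score 96≥60, rent 1289≤1359, commute 45≤46, size 1540≥1270).
D8: not dominated.
D9: dominated by D6 (walk score 58≥52, rent 1347≤1655, commute 16≤22, size 831≥727).
D10: not dominated (best walk score).

D1, D2, D3, D4, D6, D8, D10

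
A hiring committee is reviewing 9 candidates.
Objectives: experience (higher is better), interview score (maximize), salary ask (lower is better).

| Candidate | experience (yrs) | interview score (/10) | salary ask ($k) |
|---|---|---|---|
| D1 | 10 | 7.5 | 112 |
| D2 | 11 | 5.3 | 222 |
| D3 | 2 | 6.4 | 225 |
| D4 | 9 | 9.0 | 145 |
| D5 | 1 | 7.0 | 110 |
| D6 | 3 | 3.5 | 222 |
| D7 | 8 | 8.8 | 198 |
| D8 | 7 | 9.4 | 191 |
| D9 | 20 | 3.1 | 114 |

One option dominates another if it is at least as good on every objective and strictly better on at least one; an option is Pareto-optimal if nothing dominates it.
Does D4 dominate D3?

D4 vs D3: experience 9≥2, interview score 9.0≥6.4, salary ask 145≤225 — D4 is at least as good on every objective with at least one strict improvement.

Yes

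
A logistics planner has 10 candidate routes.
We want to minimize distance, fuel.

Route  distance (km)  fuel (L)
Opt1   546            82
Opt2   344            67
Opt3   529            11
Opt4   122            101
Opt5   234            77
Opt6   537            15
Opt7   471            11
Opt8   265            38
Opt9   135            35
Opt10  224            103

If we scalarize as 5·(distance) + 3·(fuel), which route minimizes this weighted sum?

Opt1: 5·546 + 3·82 = 2976
Opt2: 5·344 + 3·67 = 1921
Opt3: 5·529 + 3·11 = 2678
Opt4: 5·122 + 3·101 = 913
Opt5: 5·234 + 3·77 = 1401
Opt6: 5·537 + 3·15 = 2730
Opt7: 5·471 + 3·11 = 2388
Opt8: 5·265 + 3·38 = 1439
Opt9: 5·135 + 3·35 = 780
Opt10: 5·224 + 3·103 = 1429
Lowest: Opt9 at 780.

Opt9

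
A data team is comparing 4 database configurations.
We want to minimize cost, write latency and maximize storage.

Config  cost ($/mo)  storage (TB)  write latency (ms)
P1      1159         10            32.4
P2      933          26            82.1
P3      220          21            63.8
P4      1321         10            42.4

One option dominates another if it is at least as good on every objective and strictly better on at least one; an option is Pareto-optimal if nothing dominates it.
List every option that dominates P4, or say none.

P1: cost 1159≤1321, storage 10≥10, write latency 32.4≤42.4 — dominates P4.
Others (P2, P3) are each worse than P4 on at least one objective.

P1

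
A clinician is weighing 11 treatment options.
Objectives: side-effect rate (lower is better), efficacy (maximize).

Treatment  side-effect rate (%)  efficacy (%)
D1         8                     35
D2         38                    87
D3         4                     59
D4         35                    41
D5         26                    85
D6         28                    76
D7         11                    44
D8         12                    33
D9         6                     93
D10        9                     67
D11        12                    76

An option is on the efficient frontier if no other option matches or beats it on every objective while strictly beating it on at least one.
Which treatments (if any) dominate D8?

D1, D3, D7, D9, D10, D11

D1: side-effect rate 8≤12, efficacy 35≥33 — dominates D8.
D3: side-effect rate 4≤12, efficacy 59≥33 — dominates D8.
D7: side-effect rate 11≤12, efficacy 44≥33 — dominates D8.
D9: side-effect rate 6≤12, efficacy 93≥33 — dominates D8.
D10: side-effect rate 9≤12, efficacy 67≥33 — dominates D8.
D11: side-effect rate 12≤12, efficacy 76≥33 — dominates D8.
Others (D2, D4, D5, D6) are each worse than D8 on at least one objective.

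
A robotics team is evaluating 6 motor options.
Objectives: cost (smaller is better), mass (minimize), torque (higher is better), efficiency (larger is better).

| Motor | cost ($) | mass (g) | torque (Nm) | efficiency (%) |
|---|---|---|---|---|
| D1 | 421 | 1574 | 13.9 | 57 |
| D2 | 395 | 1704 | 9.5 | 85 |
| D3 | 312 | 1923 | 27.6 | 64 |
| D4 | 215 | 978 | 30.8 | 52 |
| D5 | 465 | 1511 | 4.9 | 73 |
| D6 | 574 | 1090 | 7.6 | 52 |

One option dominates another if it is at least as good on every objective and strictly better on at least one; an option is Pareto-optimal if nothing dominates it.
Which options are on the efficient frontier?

D1, D2, D3, D4, D5

D1: not dominated.
D2: not dominated (best efficiency).
D3: not dominated.
D4: not dominated (best cost).
D5: not dominated.
D6: dominated by D4 (cost 215≤574, mass 978≤1090, torque 30.8≥7.6, efficiency 52≥52).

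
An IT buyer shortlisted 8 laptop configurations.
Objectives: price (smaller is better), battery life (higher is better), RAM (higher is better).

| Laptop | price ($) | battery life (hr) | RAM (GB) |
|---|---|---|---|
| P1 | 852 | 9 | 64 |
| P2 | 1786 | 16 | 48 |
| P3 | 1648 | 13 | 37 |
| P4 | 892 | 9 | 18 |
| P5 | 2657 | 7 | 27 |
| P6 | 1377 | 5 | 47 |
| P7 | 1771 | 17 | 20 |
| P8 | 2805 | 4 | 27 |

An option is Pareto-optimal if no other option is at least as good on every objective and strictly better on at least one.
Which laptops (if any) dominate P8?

P1, P2, P3, P5, P6

P1: price 852≤2805, battery life 9≥4, RAM 64≥27 — dominates P8.
P2: price 1786≤2805, battery life 16≥4, RAM 48≥27 — dominates P8.
P3: price 1648≤2805, battery life 13≥4, RAM 37≥27 — dominates P8.
P5: price 2657≤2805, battery life 7≥4, RAM 27≥27 — dominates P8.
P6: price 1377≤2805, battery life 5≥4, RAM 47≥27 — dominates P8.
Others (P4, P7) are each worse than P8 on at least one objective.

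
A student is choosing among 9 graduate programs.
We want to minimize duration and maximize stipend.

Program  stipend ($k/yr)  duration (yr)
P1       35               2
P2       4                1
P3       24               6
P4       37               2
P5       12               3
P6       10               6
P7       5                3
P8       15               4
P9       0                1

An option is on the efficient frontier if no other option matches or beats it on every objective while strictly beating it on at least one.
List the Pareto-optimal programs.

P1: dominated by P4 (stipend 37≥35, duration 2≤2).
P2: not dominated.
P3: dominated by P1 (stipend 35≥24, duration 2≤6).
P4: not dominated (best stipend).
P5: dominated by P1 (stipend 35≥12, duration 2≤3).
P6: dominated by P1 (stipend 35≥10, duration 2≤6).
P7: dominated by P1 (stipend 35≥5, duration 2≤3).
P8: dominated by P1 (stipend 35≥15, duration 2≤4).
P9: dominated by P2 (stipend 4≥0, duration 1≤1).

P2, P4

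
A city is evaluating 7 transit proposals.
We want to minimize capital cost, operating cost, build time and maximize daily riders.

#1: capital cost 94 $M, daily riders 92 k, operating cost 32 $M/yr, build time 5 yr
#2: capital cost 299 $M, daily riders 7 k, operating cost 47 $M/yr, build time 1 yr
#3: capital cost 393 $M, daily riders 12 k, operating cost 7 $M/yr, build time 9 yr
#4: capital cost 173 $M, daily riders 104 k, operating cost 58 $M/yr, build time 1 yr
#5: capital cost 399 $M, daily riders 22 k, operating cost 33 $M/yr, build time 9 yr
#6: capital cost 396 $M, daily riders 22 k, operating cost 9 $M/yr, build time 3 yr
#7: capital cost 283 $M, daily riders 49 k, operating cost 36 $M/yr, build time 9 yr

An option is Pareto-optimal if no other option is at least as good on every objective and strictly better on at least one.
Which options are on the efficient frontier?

#1, #2, #3, #4, #6

#1: not dominated (best capital cost).
#2: not dominated.
#3: not dominated (best operating cost).
#4: not dominated (best daily riders).
#5: dominated by #1 (capital cost 94≤399, daily riders 92≥22, operating cost 32≤33, build time 5≤9).
#6: not dominated.
#7: dominated by #1 (capital cost 94≤283, daily riders 92≥49, operating cost 32≤36, build time 5≤9).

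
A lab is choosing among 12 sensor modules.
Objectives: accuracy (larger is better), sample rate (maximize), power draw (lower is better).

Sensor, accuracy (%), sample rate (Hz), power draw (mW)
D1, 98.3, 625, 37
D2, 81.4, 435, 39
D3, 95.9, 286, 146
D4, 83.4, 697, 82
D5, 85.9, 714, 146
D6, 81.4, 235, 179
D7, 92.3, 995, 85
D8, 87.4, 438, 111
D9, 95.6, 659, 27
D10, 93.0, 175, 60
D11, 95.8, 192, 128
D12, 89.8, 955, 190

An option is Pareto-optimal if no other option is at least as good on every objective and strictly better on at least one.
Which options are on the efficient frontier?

D1, D4, D7, D9

D1: not dominated (best accuracy).
D2: dominated by D1 (accuracy 98.3≥81.4, sample rate 625≥435, power draw 37≤39).
D3: dominated by D1 (accuracy 98.3≥95.9, sample rate 625≥286, power draw 37≤146).
D4: not dominated.
D5: dominated by D7 (accuracy 92.3≥85.9, sample rate 995≥714, power draw 85≤146).
D6: dominated by D1 (accuracy 98.3≥81.4, sample rate 625≥235, power draw 37≤179).
D7: not dominated (best sample rate).
D8: dominated by D1 (accuracy 98.3≥87.4, sample rate 625≥438, power draw 37≤111).
D9: not dominated (best power draw).
D10: dominated by D1 (accuracy 98.3≥93.0, sample rate 625≥175, power draw 37≤60).
D11: dominated by D1 (accuracy 98.3≥95.8, sample rate 625≥192, power draw 37≤128).
D12: dominated by D7 (accuracy 92.3≥89.8, sample rate 995≥955, power draw 85≤190).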